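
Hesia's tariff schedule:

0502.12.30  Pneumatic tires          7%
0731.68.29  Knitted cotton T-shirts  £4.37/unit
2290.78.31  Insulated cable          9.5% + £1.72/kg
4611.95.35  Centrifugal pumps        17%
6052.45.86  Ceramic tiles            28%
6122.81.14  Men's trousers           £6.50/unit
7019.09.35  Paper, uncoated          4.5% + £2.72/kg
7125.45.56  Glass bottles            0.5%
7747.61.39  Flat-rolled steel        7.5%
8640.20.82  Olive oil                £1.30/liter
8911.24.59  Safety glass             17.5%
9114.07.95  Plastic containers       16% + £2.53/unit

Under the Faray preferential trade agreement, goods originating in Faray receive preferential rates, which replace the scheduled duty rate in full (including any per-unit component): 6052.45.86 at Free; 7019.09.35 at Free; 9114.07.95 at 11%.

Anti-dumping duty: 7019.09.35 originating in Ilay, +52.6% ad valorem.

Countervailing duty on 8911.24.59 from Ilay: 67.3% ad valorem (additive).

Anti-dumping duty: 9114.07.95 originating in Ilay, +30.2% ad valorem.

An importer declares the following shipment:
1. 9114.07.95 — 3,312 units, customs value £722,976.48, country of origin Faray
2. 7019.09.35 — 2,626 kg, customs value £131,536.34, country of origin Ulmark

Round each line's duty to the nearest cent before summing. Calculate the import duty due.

£92,589.27

Line 1 (9114.07.95, Faray, 3,312 units, £722,976.48):
Base rate for 9114.07.95 is 16% + £2.53/unit.
Origin Faray qualifies under the Hesia–Faray agreement and 9114.07.95 is covered: preferential rate 11% applies instead.
The additional-duty order on 9114.07.95 targets Ilay, not Faray; it does not apply.
Duty = £722,976.48 × 11% = £79,527.41.
Line 2 (7019.09.35, Ulmark, 2,626 kg, £131,536.34):
Base rate for 7019.09.35 is 4.5% + £2.72/kg.
7019.09.35 has an FTA preferential rate, but origin Ulmark is not Faray; base rate stands.
The additional-duty order on 7019.09.35 targets Ilay, not Ulmark; it does not apply.
Duty = £131,536.34 × 4.5% + 2,626 × £2.72 = £13,061.86.
Total = £79,527.41 + £13,061.86 = £92,589.27.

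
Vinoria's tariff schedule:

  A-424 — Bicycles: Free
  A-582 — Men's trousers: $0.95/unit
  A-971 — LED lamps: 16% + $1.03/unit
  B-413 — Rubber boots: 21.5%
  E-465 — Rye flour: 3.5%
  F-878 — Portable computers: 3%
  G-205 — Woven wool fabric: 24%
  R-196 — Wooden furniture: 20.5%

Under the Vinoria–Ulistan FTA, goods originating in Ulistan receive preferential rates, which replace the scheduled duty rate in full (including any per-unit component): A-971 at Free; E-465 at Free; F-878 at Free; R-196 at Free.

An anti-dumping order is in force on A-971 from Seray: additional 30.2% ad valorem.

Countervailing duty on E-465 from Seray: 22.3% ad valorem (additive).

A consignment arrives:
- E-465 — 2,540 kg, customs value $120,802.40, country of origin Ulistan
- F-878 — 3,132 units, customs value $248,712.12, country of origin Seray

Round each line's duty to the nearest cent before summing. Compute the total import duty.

$7,461.36

Line 1 (E-465, Ulistan, 2,540 kg, $120,802.40):
Base rate for E-465 is 3.5%.
Origin Ulistan qualifies under the Vinoria–Ulistan agreement and E-465 is covered: preferential rate Free applies instead.
The additional-duty order on E-465 targets Seray, not Ulistan; it does not apply.
Duty = $120,802.40 × 0% = $0.00.
Line 2 (F-878, Seray, 3,132 units, $248,712.12):
Base rate for F-878 is 3%.
F-878 has an FTA preferential rate, but origin Seray is not Ulistan; base rate stands.
Duty = $248,712.12 × 3% = $7,461.36.
Total = $0.00 + $7,461.36 = $7,461.36.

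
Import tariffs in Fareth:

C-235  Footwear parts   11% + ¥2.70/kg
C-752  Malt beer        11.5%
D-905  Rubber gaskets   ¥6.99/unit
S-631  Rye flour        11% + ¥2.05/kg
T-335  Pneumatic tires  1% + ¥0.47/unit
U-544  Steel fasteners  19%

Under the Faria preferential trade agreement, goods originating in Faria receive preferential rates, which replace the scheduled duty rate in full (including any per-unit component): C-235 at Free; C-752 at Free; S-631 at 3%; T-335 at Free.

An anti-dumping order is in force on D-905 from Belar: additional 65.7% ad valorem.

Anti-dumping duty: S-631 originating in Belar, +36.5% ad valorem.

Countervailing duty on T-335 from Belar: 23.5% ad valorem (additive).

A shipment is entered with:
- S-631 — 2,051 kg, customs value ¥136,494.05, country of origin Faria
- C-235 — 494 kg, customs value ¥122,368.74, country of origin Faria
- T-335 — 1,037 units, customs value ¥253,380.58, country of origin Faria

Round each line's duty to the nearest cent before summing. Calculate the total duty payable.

¥4,094.82

Line 1 (S-631, Faria, 2,051 kg, ¥136,494.05):
Base rate for S-631 is 11% + ¥2.05/kg.
Origin Faria qualifies under the Fareth–Faria agreement and S-631 is covered: preferential rate 3% applies instead.
The additional-duty order on S-631 targets Belar, not Faria; it does not apply.
Duty = ¥136,494.05 × 3% = ¥4,094.82.
Line 2 (C-235, Faria, 494 kg, ¥122,368.74):
Base rate for C-235 is 11% + ¥2.70/kg.
Origin Faria qualifies under the Fareth–Faria agreement and C-235 is covered: preferential rate Free applies instead.
Duty = ¥122,368.74 × 0% = ¥0.00.
Line 3 (T-335, Faria, 1,037 units, ¥253,380.58):
Base rate for T-335 is 1% + ¥0.47/unit.
Origin Faria qualifies under the Fareth–Faria agreement and T-335 is covered: preferential rate Free applies instead.
The additional-duty order on T-335 targets Belar, not Faria; it does not apply.
Duty = ¥253,380.58 × 0% = ¥0.00.
Total = ¥4,094.82 + ¥0.00 + ¥0.00 = ¥4,094.82.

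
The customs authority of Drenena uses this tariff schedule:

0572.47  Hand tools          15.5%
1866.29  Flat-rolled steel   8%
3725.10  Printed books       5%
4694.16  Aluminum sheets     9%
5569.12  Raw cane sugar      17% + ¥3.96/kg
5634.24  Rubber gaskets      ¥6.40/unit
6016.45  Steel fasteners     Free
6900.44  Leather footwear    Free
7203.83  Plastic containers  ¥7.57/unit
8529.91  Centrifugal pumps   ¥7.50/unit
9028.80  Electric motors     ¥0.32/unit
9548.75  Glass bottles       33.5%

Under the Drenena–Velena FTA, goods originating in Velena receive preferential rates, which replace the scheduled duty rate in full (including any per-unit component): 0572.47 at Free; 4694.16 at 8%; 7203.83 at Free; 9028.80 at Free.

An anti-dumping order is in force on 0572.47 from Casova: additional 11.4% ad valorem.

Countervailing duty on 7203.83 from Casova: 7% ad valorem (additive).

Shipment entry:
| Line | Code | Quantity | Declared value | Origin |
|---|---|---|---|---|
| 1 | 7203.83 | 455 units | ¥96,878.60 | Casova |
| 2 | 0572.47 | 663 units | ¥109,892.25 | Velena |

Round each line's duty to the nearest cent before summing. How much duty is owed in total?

¥10,225.85

Line 1 (7203.83, Casova, 455 units, ¥96,878.60):
Base rate for 7203.83 is ¥7.57/unit.
7203.83 has an FTA preferential rate, but origin Casova is not Velena; base rate stands.
Additional duty on 7203.83 from Casova: +7% ad valorem. Applied ad valorem rate = 7%.
Duty = ¥96,878.60 × 7% + 455 × ¥7.57 = ¥10,225.85.
Line 2 (0572.47, Velena, 663 units, ¥109,892.25):
Base rate for 0572.47 is 15.5%.
Origin Velena qualifies under the Drenena–Velena agreement and 0572.47 is covered: preferential rate Free applies instead.
The additional-duty order on 0572.47 targets Casova, not Velena; it does not apply.
Duty = ¥109,892.25 × 0% = ¥0.00.
Total = ¥10,225.85 + ¥0.00 = ¥10,225.85.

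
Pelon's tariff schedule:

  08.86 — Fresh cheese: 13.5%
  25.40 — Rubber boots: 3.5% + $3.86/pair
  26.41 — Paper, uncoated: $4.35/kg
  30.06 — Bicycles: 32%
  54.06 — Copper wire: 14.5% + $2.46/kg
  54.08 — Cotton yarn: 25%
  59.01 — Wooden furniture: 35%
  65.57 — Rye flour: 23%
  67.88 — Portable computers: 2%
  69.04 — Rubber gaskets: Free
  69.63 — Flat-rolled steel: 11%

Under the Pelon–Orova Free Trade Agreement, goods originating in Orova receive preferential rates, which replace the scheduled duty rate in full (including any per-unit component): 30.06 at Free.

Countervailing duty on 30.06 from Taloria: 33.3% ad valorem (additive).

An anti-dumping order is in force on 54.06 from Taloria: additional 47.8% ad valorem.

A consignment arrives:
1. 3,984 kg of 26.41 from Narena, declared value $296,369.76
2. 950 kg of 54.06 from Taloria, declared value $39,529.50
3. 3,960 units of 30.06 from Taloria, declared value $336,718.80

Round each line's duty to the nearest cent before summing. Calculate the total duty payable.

Line 1 (26.41, Narena, 3,984 kg, $296,369.76):
Base rate for 26.41 is $4.35/kg.
Duty = 3,984 × $4.35 = $17,330.40.
Line 2 (54.06, Taloria, 950 kg, $39,529.50):
Base rate for 54.06 is 14.5% + $2.46/kg.
Additional duty on 54.06 from Taloria: +47.8%. Applied ad valorem rate: 14.5% + 47.8% = 62.3%.
Duty = $39,529.50 × 62.3% + 950 × $2.46 = $26,963.88.
Line 3 (30.06, Taloria, 3,960 units, $336,718.80):
Base rate for 30.06 is 32%.
30.06 has an FTA preferential rate, but origin Taloria is not Orova; base rate stands.
Additional duty on 30.06 from Taloria: +33.3%. Applied ad valorem rate: 32% + 33.3% = 65.3%.
Duty = $336,718.80 × 65.3% = $219,877.38.
Total = $17,330.40 + $26,963.88 + $219,877.38 = $264,171.66.

$264,171.66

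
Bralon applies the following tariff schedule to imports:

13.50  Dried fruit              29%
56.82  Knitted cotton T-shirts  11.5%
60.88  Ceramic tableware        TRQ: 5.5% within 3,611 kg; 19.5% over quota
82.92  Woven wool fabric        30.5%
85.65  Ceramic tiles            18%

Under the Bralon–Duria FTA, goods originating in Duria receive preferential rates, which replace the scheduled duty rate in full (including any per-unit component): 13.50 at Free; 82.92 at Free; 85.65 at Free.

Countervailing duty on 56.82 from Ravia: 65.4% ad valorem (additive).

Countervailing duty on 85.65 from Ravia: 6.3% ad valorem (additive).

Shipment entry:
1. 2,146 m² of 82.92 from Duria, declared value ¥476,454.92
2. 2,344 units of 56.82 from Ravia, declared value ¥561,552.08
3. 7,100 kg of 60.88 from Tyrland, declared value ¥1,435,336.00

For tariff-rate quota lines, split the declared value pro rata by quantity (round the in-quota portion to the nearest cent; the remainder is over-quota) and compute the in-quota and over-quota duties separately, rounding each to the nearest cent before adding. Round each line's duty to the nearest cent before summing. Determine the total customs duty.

Line 1 (82.92, Duria, 2,146 m², ¥476,454.92):
Base rate for 82.92 is 30.5%.
Origin Duria qualifies under the Bralon–Duria agreement and 82.92 is covered: preferential rate Free applies instead.
Duty = ¥476,454.92 × 0% = ¥0.00.
Line 2 (56.82, Ravia, 2,344 units, ¥561,552.08):
Base rate for 56.82 is 11.5%.
Additional duty on 56.82 from Ravia: +65.4%. Applied ad valorem rate: 11.5% + 65.4% = 76.9%.
Duty = ¥561,552.08 × 76.9% = ¥431,833.55.
Line 3 (60.88, Tyrland, 7,100 kg, ¥1,435,336.00):
Code 60.88 is under a tariff-rate quota (threshold 3,611 kg). In-quota: 3,611 kg at 5.5%; over-quota: 3,489 kg at 19.5%.
Pro-rata value split: in-quota = ¥1,435,336.00 × 3,611/7,100 = ¥729,999.76; over-quota = ¥1,435,336.00 − ¥729,999.76 = ¥705,336.24.
In-quota duty = ¥729,999.76 × 5.5% = ¥40,149.99. Over-quota duty = ¥705,336.24 × 19.5% = ¥137,540.57.
Line duty = ¥40,149.99 + ¥137,540.57 = ¥177,690.56.
Total = ¥0.00 + ¥431,833.55 + ¥177,690.56 = ¥609,524.11.

¥609,524.11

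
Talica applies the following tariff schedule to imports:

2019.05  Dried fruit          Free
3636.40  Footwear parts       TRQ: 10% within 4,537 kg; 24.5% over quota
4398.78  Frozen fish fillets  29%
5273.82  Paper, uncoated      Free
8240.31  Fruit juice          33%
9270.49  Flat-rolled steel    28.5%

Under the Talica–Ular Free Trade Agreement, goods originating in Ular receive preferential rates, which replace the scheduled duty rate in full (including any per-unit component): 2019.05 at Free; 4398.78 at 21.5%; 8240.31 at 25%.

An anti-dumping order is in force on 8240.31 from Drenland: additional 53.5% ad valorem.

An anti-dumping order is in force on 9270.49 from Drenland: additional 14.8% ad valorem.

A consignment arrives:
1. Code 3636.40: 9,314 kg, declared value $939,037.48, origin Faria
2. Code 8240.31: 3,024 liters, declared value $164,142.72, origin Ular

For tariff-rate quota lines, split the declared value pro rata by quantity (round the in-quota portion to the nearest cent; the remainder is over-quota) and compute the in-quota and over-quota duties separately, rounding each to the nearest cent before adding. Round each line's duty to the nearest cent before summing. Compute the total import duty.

$204,773.91

Line 1 (3636.40, Faria, 9,314 kg, $939,037.48):
Code 3636.40 is under a tariff-rate quota (threshold 4,537 kg). In-quota: 4,537 kg at 10%; over-quota: 4,777 kg at 24.5%.
Pro-rata value split: in-quota = $939,037.48 × 4,537/9,314 = $457,420.34; over-quota = $939,037.48 − $457,420.34 = $481,617.14.
In-quota duty = $457,420.34 × 10% = $45,742.03. Over-quota duty = $481,617.14 × 24.5% = $117,996.20.
Line duty = $45,742.03 + $117,996.20 = $163,738.23.
Line 2 (8240.31, Ular, 3,024 liters, $164,142.72):
Base rate for 8240.31 is 33%.
Origin Ular qualifies under the Talica–Ular agreement and 8240.31 is covered: preferential rate 25% applies instead.
The additional-duty order on 8240.31 targets Drenland, not Ular; it does not apply.
Duty = $164,142.72 × 25% = $41,035.68.
Total = $163,738.23 + $41,035.68 = $204,773.91.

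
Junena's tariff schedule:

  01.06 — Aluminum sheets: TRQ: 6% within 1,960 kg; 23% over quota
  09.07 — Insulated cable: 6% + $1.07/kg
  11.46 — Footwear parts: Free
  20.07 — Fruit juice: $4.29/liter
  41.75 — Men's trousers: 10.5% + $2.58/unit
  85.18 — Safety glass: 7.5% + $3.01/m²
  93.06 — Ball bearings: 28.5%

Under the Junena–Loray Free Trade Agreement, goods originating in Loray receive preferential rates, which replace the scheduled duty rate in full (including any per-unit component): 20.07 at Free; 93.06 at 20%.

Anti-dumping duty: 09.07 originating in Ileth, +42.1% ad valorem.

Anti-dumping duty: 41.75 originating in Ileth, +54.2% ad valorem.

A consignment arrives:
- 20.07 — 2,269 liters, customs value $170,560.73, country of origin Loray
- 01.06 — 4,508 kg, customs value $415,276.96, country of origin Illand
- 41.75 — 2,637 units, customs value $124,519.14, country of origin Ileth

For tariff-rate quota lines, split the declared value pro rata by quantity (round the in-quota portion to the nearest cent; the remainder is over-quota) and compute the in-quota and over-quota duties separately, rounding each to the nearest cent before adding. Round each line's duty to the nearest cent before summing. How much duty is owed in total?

Line 1 (20.07, Loray, 2,269 liters, $170,560.73):
Base rate for 20.07 is $4.29/liter.
Origin Loray qualifies under the Junena–Loray agreement and 20.07 is covered: preferential rate Free applies instead.
Duty = $170,560.73 × 0% = $0.00.
Line 2 (01.06, Illand, 4,508 kg, $415,276.96):
Code 01.06 is under a tariff-rate quota (threshold 1,960 kg). In-quota: 1,960 kg at 6%; over-quota: 2,548 kg at 23%.
Pro-rata value split: in-quota = $415,276.96 × 1,960/4,508 = $180,555.20; over-quota = $415,276.96 − $180,555.20 = $234,721.76.
In-quota duty = $180,555.20 × 6% = $10,833.31. Over-quota duty = $234,721.76 × 23% = $53,986.00.
Line duty = $10,833.31 + $53,986.00 = $64,819.31.
Line 3 (41.75, Ileth, 2,637 units, $124,519.14):
Base rate for 41.75 is 10.5% + $2.58/unit.
Additional duty on 41.75 from Ileth: +54.2%. Applied ad valorem rate: 10.5% + 54.2% = 64.7%.
Duty = $124,519.14 × 64.7% + 2,637 × $2.58 = $87,367.34.
Total = $0.00 + $64,819.31 + $87,367.34 = $152,186.65.

$152,186.65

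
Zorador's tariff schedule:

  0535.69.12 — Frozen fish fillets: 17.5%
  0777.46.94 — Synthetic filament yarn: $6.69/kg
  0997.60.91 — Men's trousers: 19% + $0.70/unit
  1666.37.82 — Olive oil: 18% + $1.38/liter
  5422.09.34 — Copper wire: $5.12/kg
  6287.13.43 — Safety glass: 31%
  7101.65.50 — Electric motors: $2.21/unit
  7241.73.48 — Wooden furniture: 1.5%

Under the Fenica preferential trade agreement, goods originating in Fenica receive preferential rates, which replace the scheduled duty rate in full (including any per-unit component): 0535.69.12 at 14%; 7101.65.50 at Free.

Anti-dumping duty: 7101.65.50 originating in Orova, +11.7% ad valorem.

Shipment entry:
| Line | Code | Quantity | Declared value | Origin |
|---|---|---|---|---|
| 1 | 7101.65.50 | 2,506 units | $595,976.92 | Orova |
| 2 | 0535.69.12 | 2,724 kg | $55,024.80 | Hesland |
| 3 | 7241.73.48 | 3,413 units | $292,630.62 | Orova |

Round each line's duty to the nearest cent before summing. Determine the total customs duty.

$89,286.36

Line 1 (7101.65.50, Orova, 2,506 units, $595,976.92):
Base rate for 7101.65.50 is $2.21/unit.
7101.65.50 has an FTA preferential rate, but origin Orova is not Fenica; base rate stands.
Additional duty on 7101.65.50 from Orova: +11.7% ad valorem. Applied ad valorem rate = 11.7%.
Duty = $595,976.92 × 11.7% + 2,506 × $2.21 = $75,267.56.
Line 2 (0535.69.12, Hesland, 2,724 kg, $55,024.80):
Base rate for 0535.69.12 is 17.5%.
0535.69.12 has an FTA preferential rate, but origin Hesland is not Fenica; base rate stands.
Duty = $55,024.80 × 17.5% = $9,629.34.
Line 3 (7241.73.48, Orova, 3,413 units, $292,630.62):
Base rate for 7241.73.48 is 1.5%.
Duty = $292,630.62 × 1.5% = $4,389.46.
Total = $75,267.56 + $9,629.34 + $4,389.46 = $89,286.36.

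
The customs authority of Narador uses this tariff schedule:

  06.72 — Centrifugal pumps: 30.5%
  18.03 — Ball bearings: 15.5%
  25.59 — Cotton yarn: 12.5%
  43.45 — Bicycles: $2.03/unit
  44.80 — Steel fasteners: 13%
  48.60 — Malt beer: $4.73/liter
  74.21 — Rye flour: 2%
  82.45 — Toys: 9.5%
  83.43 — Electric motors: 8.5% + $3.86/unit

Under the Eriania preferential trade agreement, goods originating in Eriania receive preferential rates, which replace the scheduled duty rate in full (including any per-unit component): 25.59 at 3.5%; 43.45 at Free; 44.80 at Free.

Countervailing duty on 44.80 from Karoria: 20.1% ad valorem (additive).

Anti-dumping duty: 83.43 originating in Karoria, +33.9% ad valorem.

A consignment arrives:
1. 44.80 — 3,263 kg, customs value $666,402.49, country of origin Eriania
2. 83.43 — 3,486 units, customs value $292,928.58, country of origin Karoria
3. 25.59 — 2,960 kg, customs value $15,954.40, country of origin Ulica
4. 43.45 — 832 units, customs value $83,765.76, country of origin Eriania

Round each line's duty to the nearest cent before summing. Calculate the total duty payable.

Line 1 (44.80, Eriania, 3,263 kg, $666,402.49):
Base rate for 44.80 is 13%.
Origin Eriania qualifies under the Narador–Eriania agreement and 44.80 is covered: preferential rate Free applies instead.
The additional-duty order on 44.80 targets Karoria, not Eriania; it does not apply.
Duty = $666,402.49 × 0% = $0.00.
Line 2 (83.43, Karoria, 3,486 units, $292,928.58):
Base rate for 83.43 is 8.5% + $3.86/unit.
Additional duty on 83.43 from Karoria: +33.9%. Applied ad valorem rate: 8.5% + 33.9% = 42.4%.
Duty = $292,928.58 × 42.4% + 3,486 × $3.86 = $137,657.68.
Line 3 (25.59, Ulica, 2,960 kg, $15,954.40):
Base rate for 25.59 is 12.5%.
25.59 has an FTA preferential rate, but origin Ulica is not Eriania; base rate stands.
Duty = $15,954.40 × 12.5% = $1,994.30.
Line 4 (43.45, Eriania, 832 units, $83,765.76):
Base rate for 43.45 is $2.03/unit.
Origin Eriania qualifies under the Narador–Eriania agreement and 43.45 is covered: preferential rate Free applies instead.
Duty = $83,765.76 × 0% = $0.00.
Total = $0.00 + $137,657.68 + $1,994.30 + $0.00 = $139,651.98.

$139,651.98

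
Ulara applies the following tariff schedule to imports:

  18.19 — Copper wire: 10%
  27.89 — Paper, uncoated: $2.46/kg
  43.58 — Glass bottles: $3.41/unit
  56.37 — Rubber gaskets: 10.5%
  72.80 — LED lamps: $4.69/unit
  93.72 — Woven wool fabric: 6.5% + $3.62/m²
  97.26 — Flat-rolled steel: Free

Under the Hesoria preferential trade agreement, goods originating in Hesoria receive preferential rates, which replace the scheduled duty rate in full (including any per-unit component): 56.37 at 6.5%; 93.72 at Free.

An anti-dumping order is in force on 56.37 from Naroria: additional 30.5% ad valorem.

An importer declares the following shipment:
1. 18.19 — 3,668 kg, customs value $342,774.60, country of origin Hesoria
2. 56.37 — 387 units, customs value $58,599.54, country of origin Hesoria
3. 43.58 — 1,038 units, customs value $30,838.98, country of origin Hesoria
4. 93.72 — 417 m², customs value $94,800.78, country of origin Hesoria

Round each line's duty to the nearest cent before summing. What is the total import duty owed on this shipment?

$41,626.01

Line 1 (18.19, Hesoria, 3,668 kg, $342,774.60):
Base rate for 18.19 is 10%.
Origin Hesoria is the FTA partner but 18.19 is not on the preference list; base rate stands.
Duty = $342,774.60 × 10% = $34,277.46.
Line 2 (56.37, Hesoria, 387 units, $58,599.54):
Base rate for 56.37 is 10.5%.
Origin Hesoria qualifies under the Ulara–Hesoria agreement and 56.37 is covered: preferential rate 6.5% applies instead.
The additional-duty order on 56.37 targets Naroria, not Hesoria; it does not apply.
Duty = $58,599.54 × 6.5% = $3,808.97.
Line 3 (43.58, Hesoria, 1,038 units, $30,838.98):
Base rate for 43.58 is $3.41/unit.
Origin Hesoria is the FTA partner but 43.58 is not on the preference list; base rate stands.
Duty = 1,038 × $3.41 = $3,539.58.
Line 4 (93.72, Hesoria, 417 m², $94,800.78):
Base rate for 93.72 is 6.5% + $3.62/m².
Origin Hesoria qualifies under the Ulara–Hesoria agreement and 93.72 is covered: preferential rate Free applies instead.
Duty = $94,800.78 × 0% = $0.00.
Total = $34,277.46 + $3,808.97 + $3,539.58 + $0.00 = $41,626.01.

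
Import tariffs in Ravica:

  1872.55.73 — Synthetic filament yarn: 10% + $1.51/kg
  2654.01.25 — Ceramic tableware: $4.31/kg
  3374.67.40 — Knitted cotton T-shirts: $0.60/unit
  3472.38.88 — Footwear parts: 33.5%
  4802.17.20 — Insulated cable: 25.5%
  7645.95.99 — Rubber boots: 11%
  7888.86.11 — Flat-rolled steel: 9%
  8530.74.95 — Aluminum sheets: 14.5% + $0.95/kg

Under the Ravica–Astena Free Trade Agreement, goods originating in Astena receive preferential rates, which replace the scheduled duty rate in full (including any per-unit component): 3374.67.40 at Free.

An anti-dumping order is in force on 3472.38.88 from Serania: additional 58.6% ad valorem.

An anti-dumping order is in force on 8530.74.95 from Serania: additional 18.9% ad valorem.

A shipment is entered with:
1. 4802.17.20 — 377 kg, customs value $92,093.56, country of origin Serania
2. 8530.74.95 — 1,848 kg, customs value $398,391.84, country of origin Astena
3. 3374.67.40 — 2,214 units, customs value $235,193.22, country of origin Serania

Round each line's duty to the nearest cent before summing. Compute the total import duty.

Line 1 (4802.17.20, Serania, 377 kg, $92,093.56):
Base rate for 4802.17.20 is 25.5%.
Duty = $92,093.56 × 25.5% = $23,483.86.
Line 2 (8530.74.95, Astena, 1,848 kg, $398,391.84):
Base rate for 8530.74.95 is 14.5% + $0.95/kg.
Origin Astena is the FTA partner but 8530.74.95 is not on the preference list; base rate stands.
The additional-duty order on 8530.74.95 targets Serania, not Astena; it does not apply.
Duty = $398,391.84 × 14.5% + 1,848 × $0.95 = $59,522.42.
Line 3 (3374.67.40, Serania, 2,214 units, $235,193.22):
Base rate for 3374.67.40 is $0.60/unit.
3374.67.40 has an FTA preferential rate, but origin Serania is not Astena; base rate stands.
Duty = 2,214 × $0.60 = $1,328.40.
Total = $23,483.86 + $59,522.42 + $1,328.40 = $84,334.68.

$84,334.68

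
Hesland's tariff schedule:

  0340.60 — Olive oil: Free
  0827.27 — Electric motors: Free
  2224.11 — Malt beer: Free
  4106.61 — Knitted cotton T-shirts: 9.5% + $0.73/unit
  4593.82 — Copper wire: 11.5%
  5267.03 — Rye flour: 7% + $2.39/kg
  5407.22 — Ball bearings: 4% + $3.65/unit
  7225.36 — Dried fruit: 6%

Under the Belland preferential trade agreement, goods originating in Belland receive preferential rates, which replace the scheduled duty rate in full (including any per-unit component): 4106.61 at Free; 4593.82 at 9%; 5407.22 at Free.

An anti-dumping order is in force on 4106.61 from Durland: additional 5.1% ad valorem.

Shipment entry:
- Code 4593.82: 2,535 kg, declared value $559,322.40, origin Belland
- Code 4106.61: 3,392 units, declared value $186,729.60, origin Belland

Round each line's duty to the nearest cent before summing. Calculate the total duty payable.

Line 1 (4593.82, Belland, 2,535 kg, $559,322.40):
Base rate for 4593.82 is 11.5%.
Origin Belland qualifies under the Hesland–Belland agreement and 4593.82 is covered: preferential rate 9% applies instead.
Duty = $559,322.40 × 9% = $50,339.02.
Line 2 (4106.61, Belland, 3,392 units, $186,729.60):
Base rate for 4106.61 is 9.5% + $0.73/unit.
Origin Belland qualifies under the Hesland–Belland agreement and 4106.61 is covered: preferential rate Free applies instead.
The additional-duty order on 4106.61 targets Durland, not Belland; it does not apply.
Duty = $186,729.60 × 0% = $0.00.
Total = $50,339.02 + $0.00 = $50,339.02.

$50,339.02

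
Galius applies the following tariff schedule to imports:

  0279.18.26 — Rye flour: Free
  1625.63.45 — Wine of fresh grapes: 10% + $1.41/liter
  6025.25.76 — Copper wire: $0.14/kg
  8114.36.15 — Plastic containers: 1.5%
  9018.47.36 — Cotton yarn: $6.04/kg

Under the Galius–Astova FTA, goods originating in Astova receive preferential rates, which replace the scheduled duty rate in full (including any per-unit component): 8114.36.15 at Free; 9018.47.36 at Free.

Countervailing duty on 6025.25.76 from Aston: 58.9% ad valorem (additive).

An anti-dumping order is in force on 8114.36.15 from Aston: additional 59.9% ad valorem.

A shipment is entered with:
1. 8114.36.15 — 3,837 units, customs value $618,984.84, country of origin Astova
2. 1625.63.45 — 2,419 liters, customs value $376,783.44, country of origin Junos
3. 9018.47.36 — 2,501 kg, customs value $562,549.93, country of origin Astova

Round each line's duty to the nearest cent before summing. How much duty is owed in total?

$41,089.13

Line 1 (8114.36.15, Astova, 3,837 units, $618,984.84):
Base rate for 8114.36.15 is 1.5%.
Origin Astova qualifies under the Galius–Astova agreement and 8114.36.15 is covered: preferential rate Free applies instead.
The additional-duty order on 8114.36.15 targets Aston, not Astova; it does not apply.
Duty = $618,984.84 × 0% = $0.00.
Line 2 (1625.63.45, Junos, 2,419 liters, $376,783.44):
Base rate for 1625.63.45 is 10% + $1.41/liter.
Duty = $376,783.44 × 10% + 2,419 × $1.41 = $41,089.13.
Line 3 (9018.47.36, Astova, 2,501 kg, $562,549.93):
Base rate for 9018.47.36 is $6.04/kg.
Origin Astova qualifies under the Galius–Astova agreement and 9018.47.36 is covered: preferential rate Free applies instead.
Duty = $562,549.93 × 0% = $0.00.
Total = $0.00 + $41,089.13 + $0.00 = $41,089.13.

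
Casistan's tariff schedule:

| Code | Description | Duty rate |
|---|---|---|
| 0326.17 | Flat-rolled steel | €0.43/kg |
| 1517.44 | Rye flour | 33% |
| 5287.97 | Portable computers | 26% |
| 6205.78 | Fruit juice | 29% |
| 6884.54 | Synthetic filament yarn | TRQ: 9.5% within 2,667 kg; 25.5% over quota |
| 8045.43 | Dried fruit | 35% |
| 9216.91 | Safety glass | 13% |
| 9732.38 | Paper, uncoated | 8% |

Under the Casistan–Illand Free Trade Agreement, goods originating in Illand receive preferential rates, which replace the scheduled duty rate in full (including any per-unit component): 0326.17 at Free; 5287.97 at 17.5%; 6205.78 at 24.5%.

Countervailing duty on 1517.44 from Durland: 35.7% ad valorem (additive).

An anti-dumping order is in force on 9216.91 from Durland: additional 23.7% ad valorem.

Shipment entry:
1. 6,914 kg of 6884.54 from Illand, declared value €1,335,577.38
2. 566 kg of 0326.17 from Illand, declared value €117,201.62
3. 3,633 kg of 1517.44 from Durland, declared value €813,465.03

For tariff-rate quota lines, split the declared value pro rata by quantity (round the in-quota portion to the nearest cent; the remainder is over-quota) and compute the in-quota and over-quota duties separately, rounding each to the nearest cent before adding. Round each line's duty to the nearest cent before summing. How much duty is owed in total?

Line 1 (6884.54, Illand, 6,914 kg, €1,335,577.38):
Code 6884.54 is under a tariff-rate quota (threshold 2,667 kg). In-quota: 2,667 kg at 9.5%; over-quota: 4,247 kg at 25.5%.
Pro-rata value split: in-quota = €1,335,577.38 × 2,667/6,914 = €515,184.39; over-quota = €1,335,577.38 − €515,184.39 = €820,392.99.
In-quota duty = €515,184.39 × 9.5% = €48,942.52. Over-quota duty = €820,392.99 × 25.5% = €209,200.21.
Line duty = €48,942.52 + €209,200.21 = €258,142.73.
Line 2 (0326.17, Illand, 566 kg, €117,201.62):
Base rate for 0326.17 is €0.43/kg.
Origin Illand qualifies under the Casistan–Illand agreement and 0326.17 is covered: preferential rate Free applies instead.
Duty = €117,201.62 × 0% = €0.00.
Line 3 (1517.44, Durland, 3,633 kg, €813,465.03):
Base rate for 1517.44 is 33%.
Additional duty on 1517.44 from Durland: +35.7%. Applied ad valorem rate: 33% + 35.7% = 68.7%.
Duty = €813,465.03 × 68.7% = €558,850.48.
Total = €258,142.73 + €0.00 + €558,850.48 = €816,993.21.

€816,993.21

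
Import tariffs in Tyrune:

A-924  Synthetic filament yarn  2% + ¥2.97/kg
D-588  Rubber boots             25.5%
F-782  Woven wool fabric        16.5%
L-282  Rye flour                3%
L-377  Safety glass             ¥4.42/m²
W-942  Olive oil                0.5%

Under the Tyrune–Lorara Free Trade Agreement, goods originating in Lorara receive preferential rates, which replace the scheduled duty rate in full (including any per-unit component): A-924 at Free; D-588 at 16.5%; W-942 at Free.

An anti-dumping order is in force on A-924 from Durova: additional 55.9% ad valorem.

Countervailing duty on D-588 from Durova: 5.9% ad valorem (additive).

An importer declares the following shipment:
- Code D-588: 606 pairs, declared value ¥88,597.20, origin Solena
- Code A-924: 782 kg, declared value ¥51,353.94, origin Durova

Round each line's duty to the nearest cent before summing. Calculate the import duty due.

Line 1 (D-588, Solena, 606 pairs, ¥88,597.20):
Base rate for D-588 is 25.5%.
D-588 has an FTA preferential rate, but origin Solena is not Lorara; base rate stands.
The additional-duty order on D-588 targets Durova, not Solena; it does not apply.
Duty = ¥88,597.20 × 25.5% = ¥22,592.29.
Line 2 (A-924, Durova, 782 kg, ¥51,353.94):
Base rate for A-924 is 2% + ¥2.97/kg.
A-924 has an FTA preferential rate, but origin Durova is not Lorara; base rate stands.
Additional duty on A-924 from Durova: +55.9%. Applied ad valorem rate: 2% + 55.9% = 57.9%.
Duty = ¥51,353.94 × 57.9% + 782 × ¥2.97 = ¥32,056.47.
Total = ¥22,592.29 + ¥32,056.47 = ¥54,648.76.

¥54,648.76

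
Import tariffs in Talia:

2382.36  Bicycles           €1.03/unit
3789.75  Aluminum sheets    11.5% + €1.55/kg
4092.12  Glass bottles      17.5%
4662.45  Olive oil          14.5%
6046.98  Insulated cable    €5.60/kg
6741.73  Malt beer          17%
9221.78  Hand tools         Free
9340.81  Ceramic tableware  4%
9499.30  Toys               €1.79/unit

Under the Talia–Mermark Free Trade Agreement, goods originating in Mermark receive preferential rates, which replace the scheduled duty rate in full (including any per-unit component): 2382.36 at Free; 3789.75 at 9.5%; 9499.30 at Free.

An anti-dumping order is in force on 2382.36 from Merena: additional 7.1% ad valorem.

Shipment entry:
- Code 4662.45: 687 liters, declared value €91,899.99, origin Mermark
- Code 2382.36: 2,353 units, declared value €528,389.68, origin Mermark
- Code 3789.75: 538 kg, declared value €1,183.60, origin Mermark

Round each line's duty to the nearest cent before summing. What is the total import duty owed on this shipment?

€13,437.94

Line 1 (4662.45, Mermark, 687 liters, €91,899.99):
Base rate for 4662.45 is 14.5%.
Origin Mermark is the FTA partner but 4662.45 is not on the preference list; base rate stands.
Duty = €91,899.99 × 14.5% = €13,325.50.
Line 2 (2382.36, Mermark, 2,353 units, €528,389.68):
Base rate for 2382.36 is €1.03/unit.
Origin Mermark qualifies under the Talia–Mermark agreement and 2382.36 is covered: preferential rate Free applies instead.
The additional-duty order on 2382.36 targets Merena, not Mermark; it does not apply.
Duty = €528,389.68 × 0% = €0.00.
Line 3 (3789.75, Mermark, 538 kg, €1,183.60):
Base rate for 3789.75 is 11.5% + €1.55/kg.
Origin Mermark qualifies under the Talia–Mermark agreement and 3789.75 is covered: preferential rate 9.5% applies instead.
Duty = €1,183.60 × 9.5% = €112.44.
Total = €13,325.50 + €0.00 + €112.44 = €13,437.94.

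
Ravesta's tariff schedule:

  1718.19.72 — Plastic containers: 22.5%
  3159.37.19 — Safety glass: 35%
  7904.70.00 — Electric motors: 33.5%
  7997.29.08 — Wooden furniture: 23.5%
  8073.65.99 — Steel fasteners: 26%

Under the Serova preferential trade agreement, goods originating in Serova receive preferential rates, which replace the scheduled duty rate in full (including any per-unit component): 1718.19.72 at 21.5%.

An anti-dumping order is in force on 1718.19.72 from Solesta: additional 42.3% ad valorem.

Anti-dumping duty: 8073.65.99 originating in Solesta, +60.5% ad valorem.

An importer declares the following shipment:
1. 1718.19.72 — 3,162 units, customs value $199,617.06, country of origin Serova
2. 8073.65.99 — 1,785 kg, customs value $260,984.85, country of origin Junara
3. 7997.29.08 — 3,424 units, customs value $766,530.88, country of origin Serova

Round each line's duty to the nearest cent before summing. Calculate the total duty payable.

Line 1 (1718.19.72, Serova, 3,162 units, $199,617.06):
Base rate for 1718.19.72 is 22.5%.
Origin Serova qualifies under the Ravesta–Serova agreement and 1718.19.72 is covered: preferential rate 21.5% applies instead.
The additional-duty order on 1718.19.72 targets Solesta, not Serova; it does not apply.
Duty = $199,617.06 × 21.5% = $42,917.67.
Line 2 (8073.65.99, Junara, 1,785 kg, $260,984.85):
Base rate for 8073.65.99 is 26%.
The additional-duty order on 8073.65.99 targets Solesta, not Junara; it does not apply.
Duty = $260,984.85 × 26% = $67,856.06.
Line 3 (7997.29.08, Serova, 3,424 units, $766,530.88):
Base rate for 7997.29.08 is 23.5%.
Origin Serova is the FTA partner but 7997.29.08 is not on the preference list; base rate stands.
Duty = $766,530.88 × 23.5% = $180,134.76.
Total = $42,917.67 + $67,856.06 + $180,134.76 = $290,908.49.

$290,908.49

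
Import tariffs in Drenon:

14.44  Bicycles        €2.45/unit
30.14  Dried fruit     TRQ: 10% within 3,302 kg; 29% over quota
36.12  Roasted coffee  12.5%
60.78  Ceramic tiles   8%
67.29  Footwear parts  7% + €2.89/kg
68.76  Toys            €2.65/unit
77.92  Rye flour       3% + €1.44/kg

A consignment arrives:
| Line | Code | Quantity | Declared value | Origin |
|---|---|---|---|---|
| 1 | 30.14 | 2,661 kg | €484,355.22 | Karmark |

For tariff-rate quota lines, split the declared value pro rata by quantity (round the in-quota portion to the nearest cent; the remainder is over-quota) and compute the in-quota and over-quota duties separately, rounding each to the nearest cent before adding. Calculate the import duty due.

Line 1 (30.14, Karmark, 2,661 kg, €484,355.22):
Code 30.14 is under a tariff-rate quota (threshold 3,302 kg). Quantity 2,661 kg is within the quota, so the in-quota rate 10% applies to the full value.
Duty = €484,355.22 × 10% = €48,435.52.

€48,435.52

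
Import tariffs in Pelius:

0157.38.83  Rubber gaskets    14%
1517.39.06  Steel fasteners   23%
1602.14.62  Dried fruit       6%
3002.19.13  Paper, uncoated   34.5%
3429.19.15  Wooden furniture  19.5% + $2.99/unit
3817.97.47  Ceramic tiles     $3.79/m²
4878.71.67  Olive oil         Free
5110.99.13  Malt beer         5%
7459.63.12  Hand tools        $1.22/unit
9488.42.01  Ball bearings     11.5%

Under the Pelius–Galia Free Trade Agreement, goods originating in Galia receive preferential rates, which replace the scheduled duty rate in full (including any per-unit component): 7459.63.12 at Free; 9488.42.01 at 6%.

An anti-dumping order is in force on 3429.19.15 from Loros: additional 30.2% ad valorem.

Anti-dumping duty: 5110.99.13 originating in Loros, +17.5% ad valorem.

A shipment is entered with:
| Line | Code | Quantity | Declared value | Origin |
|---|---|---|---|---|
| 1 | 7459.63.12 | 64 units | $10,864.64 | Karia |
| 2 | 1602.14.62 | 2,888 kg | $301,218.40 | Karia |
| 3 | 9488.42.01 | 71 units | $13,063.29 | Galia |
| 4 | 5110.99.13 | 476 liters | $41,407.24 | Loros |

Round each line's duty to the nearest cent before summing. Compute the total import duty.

Line 1 (7459.63.12, Karia, 64 units, $10,864.64):
Base rate for 7459.63.12 is $1.22/unit.
7459.63.12 has an FTA preferential rate, but origin Karia is not Galia; base rate stands.
Duty = 64 × $1.22 = $78.08.
Line 2 (1602.14.62, Karia, 2,888 kg, $301,218.40):
Base rate for 1602.14.62 is 6%.
Duty = $301,218.40 × 6% = $18,073.10.
Line 3 (9488.42.01, Galia, 71 units, $13,063.29):
Base rate for 9488.42.01 is 11.5%.
Origin Galia qualifies under the Pelius–Galia agreement and 9488.42.01 is covered: preferential rate 6% applies instead.
Duty = $13,063.29 × 6% = $783.80.
Line 4 (5110.99.13, Loros, 476 liters, $41,407.24):
Base rate for 5110.99.13 is 5%.
Additional duty on 5110.99.13 from Loros: +17.5%. Applied ad valorem rate: 5% + 17.5% = 22.5%.
Duty = $41,407.24 × 22.5% = $9,316.63.
Total = $78.08 + $18,073.10 + $783.80 + $9,316.63 = $28,251.61.

$28,251.61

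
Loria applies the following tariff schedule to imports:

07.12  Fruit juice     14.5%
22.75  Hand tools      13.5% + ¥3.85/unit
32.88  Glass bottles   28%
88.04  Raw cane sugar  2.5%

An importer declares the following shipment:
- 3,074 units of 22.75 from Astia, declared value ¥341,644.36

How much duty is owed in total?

Line 1 (22.75, Astia, 3,074 units, ¥341,644.36):
Base rate for 22.75 is 13.5% + ¥3.85/unit.
Duty = ¥341,644.36 × 13.5% + 3,074 × ¥3.85 = ¥57,956.89.

¥57,956.89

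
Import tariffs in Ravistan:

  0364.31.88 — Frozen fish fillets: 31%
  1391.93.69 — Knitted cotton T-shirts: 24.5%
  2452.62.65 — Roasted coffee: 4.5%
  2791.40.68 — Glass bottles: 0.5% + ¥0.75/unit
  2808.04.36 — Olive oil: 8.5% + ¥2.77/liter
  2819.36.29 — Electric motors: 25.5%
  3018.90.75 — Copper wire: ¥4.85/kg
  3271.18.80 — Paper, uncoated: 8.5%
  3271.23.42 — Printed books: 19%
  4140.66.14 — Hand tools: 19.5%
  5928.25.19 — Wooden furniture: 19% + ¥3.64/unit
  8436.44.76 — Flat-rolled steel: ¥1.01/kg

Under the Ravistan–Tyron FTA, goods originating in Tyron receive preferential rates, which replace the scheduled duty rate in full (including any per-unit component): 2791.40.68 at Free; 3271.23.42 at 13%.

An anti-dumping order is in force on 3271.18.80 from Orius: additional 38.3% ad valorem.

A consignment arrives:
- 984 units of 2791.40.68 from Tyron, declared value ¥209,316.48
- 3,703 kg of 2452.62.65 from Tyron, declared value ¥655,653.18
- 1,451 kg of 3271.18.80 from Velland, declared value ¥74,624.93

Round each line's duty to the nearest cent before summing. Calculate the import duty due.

Line 1 (2791.40.68, Tyron, 984 units, ¥209,316.48):
Base rate for 2791.40.68 is 0.5% + ¥0.75/unit.
Origin Tyron qualifies under the Ravistan–Tyron agreement and 2791.40.68 is covered: preferential rate Free applies instead.
Duty = ¥209,316.48 × 0% = ¥0.00.
Line 2 (2452.62.65, Tyron, 3,703 kg, ¥655,653.18):
Base rate for 2452.62.65 is 4.5%.
Origin Tyron is the FTA partner but 2452.62.65 is not on the preference list; base rate stands.
Duty = ¥655,653.18 × 4.5% = ¥29,504.39.
Line 3 (3271.18.80, Velland, 1,451 kg, ¥74,624.93):
Base rate for 3271.18.80 is 8.5%.
The additional-duty order on 3271.18.80 targets Orius, not Velland; it does not apply.
Duty = ¥74,624.93 × 8.5% = ¥6,343.12.
Total = ¥0.00 + ¥29,504.39 + ¥6,343.12 = ¥35,847.51.

¥35,847.51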